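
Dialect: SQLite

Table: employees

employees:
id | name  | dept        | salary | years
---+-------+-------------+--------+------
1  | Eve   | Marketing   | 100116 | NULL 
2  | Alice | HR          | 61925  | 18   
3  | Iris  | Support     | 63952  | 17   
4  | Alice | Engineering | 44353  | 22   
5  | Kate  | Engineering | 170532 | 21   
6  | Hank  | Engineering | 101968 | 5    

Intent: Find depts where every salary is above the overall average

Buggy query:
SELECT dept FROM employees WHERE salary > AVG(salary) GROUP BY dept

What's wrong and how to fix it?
Bug: AVG() is an aggregate; it can't sit directly in WHERE

Fix: Compute the overall average in a scalar subquery and compare each group's MIN against it in HAVING

Corrected query:
SELECT dept FROM employees GROUP BY dept HAVING MIN(salary) > (SELECT AVG(salary) FROM employees)

Result:
dept     
---------
Marketing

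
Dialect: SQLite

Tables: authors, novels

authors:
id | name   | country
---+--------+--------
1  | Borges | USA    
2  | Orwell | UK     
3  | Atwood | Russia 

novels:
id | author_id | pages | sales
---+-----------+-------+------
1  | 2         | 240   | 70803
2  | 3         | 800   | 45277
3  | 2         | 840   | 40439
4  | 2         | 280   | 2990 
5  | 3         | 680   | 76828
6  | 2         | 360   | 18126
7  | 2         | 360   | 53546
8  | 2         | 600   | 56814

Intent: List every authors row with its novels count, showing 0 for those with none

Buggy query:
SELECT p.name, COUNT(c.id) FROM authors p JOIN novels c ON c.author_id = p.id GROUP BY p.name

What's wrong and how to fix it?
Bug: An inner join excludes parents with zero children

Fix: Switch to LEFT JOIN to retain unmatched parent rows

Corrected query:
SELECT p.name, COUNT(c.id) FROM authors p LEFT JOIN novels c ON c.author_id = p.id GROUP BY p.name

Result:
name   | COUNT(c.id)
-------+------------
Atwood | 2          
Borges | 0          
Orwell | 6          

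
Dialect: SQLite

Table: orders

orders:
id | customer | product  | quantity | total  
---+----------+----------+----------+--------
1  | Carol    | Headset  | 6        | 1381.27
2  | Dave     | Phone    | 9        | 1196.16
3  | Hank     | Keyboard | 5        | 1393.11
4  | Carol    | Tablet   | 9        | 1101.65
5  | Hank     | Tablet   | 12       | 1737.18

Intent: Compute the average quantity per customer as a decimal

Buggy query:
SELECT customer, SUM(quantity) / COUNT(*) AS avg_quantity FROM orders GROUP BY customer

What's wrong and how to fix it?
Bug: SUM(quantity) and COUNT(*) are both integers; the division truncates the fractional part

Fix: Cast one side to REAL so the division keeps the fractional part

Corrected query:
SELECT customer, SUM(quantity) * 1.0 / COUNT(*) AS avg_quantity FROM orders GROUP BY customer

Result:
customer | avg_quantity
---------+-------------
Carol    | 7.5         
Dave     | 9           
Hank     | 8.5         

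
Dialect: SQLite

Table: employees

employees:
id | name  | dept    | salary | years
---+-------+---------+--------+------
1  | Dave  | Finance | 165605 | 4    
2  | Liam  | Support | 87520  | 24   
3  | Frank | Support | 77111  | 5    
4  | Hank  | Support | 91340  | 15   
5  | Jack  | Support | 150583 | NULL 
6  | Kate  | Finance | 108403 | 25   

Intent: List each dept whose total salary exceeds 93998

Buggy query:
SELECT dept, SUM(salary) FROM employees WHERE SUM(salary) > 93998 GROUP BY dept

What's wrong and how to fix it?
Bug: WHERE runs before GROUP BY, so aggregates aren't available there

Fix: Move the aggregate condition to a HAVING clause

Corrected query:
SELECT dept, SUM(salary) FROM employees GROUP BY dept HAVING SUM(salary) > 93998

Result:
dept    | SUM(salary)
--------+------------
Finance | 274008     
Support | 406554     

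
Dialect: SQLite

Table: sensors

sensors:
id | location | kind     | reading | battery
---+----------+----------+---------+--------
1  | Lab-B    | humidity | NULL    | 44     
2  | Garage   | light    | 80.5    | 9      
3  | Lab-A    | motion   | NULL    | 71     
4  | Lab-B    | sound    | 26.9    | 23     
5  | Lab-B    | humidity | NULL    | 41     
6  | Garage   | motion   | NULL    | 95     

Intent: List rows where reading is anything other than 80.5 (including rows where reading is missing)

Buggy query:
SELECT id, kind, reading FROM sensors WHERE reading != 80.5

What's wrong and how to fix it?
Bug: Inequality against NULL is unknown, not true; rows with NULL are dropped

Fix: Add an explicit OR reading IS NULL to include the missing-value rows

Corrected query:
SELECT id, kind, reading FROM sensors WHERE reading != 80.5 OR reading IS NULL

Result:
id | kind     | reading
---+----------+--------
1  | humidity | NULL   
3  | motion   | NULL   
4  | sound    | 26.9   
5  | humidity | NULL   
6  | motion   | NULL   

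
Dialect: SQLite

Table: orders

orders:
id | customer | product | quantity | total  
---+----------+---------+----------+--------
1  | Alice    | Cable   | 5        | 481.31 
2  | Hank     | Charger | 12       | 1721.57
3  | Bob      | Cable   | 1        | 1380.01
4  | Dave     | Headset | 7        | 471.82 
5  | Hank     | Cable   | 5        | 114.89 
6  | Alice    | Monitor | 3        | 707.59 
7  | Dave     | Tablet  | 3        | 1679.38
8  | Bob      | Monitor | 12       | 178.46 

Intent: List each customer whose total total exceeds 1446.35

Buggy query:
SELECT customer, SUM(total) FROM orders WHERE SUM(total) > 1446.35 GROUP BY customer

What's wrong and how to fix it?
Bug: SUM(total) is an aggregate, but WHERE filters rows before aggregation

Fix: Use HAVING (which filters groups after aggregation) instead of WHERE

Corrected query:
SELECT customer, SUM(total) FROM orders GROUP BY customer HAVING SUM(total) > 1446.35

Result:
customer | SUM(total)
---------+-----------
Bob      | 1558.47   
Dave     | 2151.2    
Hank     | 1836.46   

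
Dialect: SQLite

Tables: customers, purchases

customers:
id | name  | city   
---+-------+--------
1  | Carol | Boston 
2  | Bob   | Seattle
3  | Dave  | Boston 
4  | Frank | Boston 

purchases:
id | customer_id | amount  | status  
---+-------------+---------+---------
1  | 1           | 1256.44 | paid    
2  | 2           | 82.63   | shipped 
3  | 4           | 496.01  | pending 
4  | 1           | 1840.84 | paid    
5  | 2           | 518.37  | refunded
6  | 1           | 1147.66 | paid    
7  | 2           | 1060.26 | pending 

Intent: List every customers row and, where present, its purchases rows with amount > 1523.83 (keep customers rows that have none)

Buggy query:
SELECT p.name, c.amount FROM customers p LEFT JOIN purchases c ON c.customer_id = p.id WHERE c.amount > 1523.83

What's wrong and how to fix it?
Bug: Filtering c.amount in WHERE discards the NULL rows produced by LEFT JOIN, turning it into an inner join

Fix: Put 'c.amount > 1523.83' in the JOIN's ON clause instead of WHERE

Corrected query:
SELECT p.name, c.amount FROM customers p LEFT JOIN purchases c ON c.customer_id = p.id AND c.amount > 1523.83

Result:
name  | amount 
------+--------
Carol | 1840.84
Bob   | NULL   
Dave  | NULL   
Frank | NULL   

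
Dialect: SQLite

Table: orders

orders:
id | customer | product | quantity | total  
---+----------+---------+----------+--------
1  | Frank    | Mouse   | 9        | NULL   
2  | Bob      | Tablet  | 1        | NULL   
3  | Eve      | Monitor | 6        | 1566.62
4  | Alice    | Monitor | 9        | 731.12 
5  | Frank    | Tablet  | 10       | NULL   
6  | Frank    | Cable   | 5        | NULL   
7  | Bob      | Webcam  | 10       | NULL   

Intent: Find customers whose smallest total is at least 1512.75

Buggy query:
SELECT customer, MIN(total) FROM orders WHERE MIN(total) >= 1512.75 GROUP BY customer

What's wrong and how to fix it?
Bug: MIN() in WHERE is a misuse of aggregate

Fix: Use HAVING for the per-group MIN condition

Corrected query:
SELECT customer, MIN(total) FROM orders GROUP BY customer HAVING MIN(total) >= 1512.75

Result:
customer | MIN(total)
---------+-----------
Eve      | 1566.62   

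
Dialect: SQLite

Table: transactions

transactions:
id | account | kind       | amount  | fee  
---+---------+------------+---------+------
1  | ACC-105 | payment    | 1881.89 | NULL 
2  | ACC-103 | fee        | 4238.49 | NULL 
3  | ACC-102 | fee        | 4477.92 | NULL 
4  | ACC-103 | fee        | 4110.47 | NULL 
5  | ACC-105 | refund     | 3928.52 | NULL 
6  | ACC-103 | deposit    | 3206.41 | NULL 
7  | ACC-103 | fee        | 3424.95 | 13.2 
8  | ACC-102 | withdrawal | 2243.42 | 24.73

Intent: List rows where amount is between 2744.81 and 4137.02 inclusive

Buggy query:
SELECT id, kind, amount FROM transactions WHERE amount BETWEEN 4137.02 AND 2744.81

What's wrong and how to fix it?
Bug: The bounds are reversed; BETWEEN a AND b requires a <= b to match anything

Fix: Write BETWEEN 2744.81 AND 4137.02

Corrected query:
SELECT id, kind, amount FROM transactions WHERE amount BETWEEN 2744.81 AND 4137.02

Result:
id | kind    | amount 
---+---------+--------
4  | fee     | 4110.47
5  | refund  | 3928.52
6  | deposit | 3206.41
7  | fee     | 3424.95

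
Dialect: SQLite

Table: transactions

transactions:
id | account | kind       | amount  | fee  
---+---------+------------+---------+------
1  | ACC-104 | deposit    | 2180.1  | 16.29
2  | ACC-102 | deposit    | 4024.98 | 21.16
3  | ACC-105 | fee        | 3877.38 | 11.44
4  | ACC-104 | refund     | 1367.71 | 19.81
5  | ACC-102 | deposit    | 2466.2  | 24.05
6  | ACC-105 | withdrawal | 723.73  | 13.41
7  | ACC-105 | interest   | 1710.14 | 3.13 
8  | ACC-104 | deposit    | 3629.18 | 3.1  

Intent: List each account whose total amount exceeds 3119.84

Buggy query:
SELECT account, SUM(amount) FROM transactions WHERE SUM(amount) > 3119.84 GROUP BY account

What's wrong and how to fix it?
Bug: SUM(amount) is an aggregate, but WHERE filters rows before aggregation

Fix: Use HAVING (which filters groups after aggregation) instead of WHERE

Corrected query:
SELECT account, SUM(amount) FROM transactions GROUP BY account HAVING SUM(amount) > 3119.84

Result:
account | SUM(amount)
--------+------------
ACC-102 | 6491.18    
ACC-104 | 7176.99    
ACC-105 | 6311.25    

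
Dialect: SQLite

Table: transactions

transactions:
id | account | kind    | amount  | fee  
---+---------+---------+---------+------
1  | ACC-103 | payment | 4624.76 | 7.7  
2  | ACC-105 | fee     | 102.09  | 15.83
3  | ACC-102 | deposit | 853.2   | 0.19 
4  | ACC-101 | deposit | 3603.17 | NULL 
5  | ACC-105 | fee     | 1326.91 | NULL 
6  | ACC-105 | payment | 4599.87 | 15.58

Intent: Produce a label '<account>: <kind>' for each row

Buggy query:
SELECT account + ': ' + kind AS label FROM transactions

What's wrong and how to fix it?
Bug: SQLite uses || for string concatenation; + coerces text to numbers (yielding 0)

Fix: Replace + with || to concatenate text

Corrected query:
SELECT account || ': ' || kind AS label FROM transactions

Result:
label           
----------------
ACC-103: payment
ACC-105: fee    
ACC-102: deposit
ACC-101: deposit
ACC-105: fee    
ACC-105: payment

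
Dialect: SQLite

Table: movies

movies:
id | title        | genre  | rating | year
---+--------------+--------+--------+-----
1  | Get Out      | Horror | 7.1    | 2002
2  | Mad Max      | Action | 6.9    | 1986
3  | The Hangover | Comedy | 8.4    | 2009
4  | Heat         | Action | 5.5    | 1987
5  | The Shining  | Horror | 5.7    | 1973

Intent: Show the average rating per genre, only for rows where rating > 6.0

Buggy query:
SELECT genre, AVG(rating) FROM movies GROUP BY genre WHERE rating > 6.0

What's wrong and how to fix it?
Bug: WHERE cannot follow GROUP BY

Fix: Place WHERE between FROM and GROUP BY

Corrected query:
SELECT genre, AVG(rating) FROM movies WHERE rating > 6.0 GROUP BY genre

Result:
genre  | AVG(rating)
-------+------------
Action | 6.9        
Comedy | 8.4        
Horror | 7.1        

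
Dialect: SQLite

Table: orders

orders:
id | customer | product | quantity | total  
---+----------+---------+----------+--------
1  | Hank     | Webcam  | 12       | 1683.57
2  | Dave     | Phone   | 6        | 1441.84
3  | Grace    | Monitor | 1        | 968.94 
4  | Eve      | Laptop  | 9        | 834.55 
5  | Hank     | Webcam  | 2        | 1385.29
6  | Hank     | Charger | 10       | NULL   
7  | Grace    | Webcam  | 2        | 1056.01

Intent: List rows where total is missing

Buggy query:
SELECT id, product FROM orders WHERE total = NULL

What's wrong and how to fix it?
Bug: Comparing to NULL with '=' never matches; NULL = NULL is unknown, not true

Fix: Use IS NULL to test for NULL

Corrected query:
SELECT id, product FROM orders WHERE total IS NULL

Result:
id | product
---+--------
6  | Charger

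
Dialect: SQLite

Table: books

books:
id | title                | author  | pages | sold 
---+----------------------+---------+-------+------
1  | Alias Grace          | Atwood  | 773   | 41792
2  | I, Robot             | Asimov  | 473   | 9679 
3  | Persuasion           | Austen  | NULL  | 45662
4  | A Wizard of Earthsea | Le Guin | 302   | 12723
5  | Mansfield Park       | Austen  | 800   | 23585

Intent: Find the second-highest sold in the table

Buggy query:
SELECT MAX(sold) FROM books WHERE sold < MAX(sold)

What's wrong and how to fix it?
Bug: MAX(sold) on the right of the comparison is an aggregate-in-WHERE error

Fix: Compute the overall MAX in a subquery, then take MAX of rows below it

Corrected query:
SELECT MAX(sold) FROM books WHERE sold < (SELECT MAX(sold) FROM books)

Result:
MAX(sold)
---------
41792    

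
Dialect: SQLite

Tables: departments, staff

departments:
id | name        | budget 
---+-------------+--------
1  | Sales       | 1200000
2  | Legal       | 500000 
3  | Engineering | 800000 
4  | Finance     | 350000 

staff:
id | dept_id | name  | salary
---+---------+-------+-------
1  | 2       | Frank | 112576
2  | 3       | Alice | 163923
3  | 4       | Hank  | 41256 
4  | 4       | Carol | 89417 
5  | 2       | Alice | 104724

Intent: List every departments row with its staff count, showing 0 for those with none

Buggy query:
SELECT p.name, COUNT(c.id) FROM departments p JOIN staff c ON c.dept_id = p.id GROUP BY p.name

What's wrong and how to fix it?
Bug: INNER JOIN drops departments rows that have no matching staff rows

Fix: Switch to LEFT JOIN to retain unmatched parent rows

Corrected query:
SELECT p.name, COUNT(c.id) FROM departments p LEFT JOIN staff c ON c.dept_id = p.id GROUP BY p.name

Result:
name        | COUNT(c.id)
------------+------------
Engineering | 1          
Finance     | 2          
Legal       | 2          
Sales       | 0          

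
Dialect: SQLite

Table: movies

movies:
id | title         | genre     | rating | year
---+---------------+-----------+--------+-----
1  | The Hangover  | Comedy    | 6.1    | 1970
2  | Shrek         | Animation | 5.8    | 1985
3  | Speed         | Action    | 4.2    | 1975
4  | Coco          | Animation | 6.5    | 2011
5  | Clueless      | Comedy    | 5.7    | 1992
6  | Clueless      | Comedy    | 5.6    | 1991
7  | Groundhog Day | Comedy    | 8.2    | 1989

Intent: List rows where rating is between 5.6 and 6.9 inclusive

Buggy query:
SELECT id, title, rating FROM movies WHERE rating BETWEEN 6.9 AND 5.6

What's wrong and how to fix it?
Bug: BETWEEN expects the lower bound first; with 6.9 AND 5.6 the range is empty

Fix: Write BETWEEN 5.6 AND 6.9

Corrected query:
SELECT id, title, rating FROM movies WHERE rating BETWEEN 5.6 AND 6.9

Result:
id | title        | rating
---+--------------+-------
1  | The Hangover | 6.1   
2  | Shrek        | 5.8   
4  | Coco         | 6.5   
5  | Clueless     | 5.7   
6  | Clueless     | 5.6   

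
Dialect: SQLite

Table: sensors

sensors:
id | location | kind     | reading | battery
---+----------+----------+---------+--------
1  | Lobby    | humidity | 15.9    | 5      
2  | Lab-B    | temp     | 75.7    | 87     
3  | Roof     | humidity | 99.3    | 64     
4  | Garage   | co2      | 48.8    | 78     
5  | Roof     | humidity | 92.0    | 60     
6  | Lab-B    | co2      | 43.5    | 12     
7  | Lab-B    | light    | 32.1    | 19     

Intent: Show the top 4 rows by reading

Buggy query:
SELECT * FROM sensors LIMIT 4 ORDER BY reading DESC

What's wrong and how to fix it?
Bug: LIMIT must come after ORDER BY

Fix: Sort with ORDER BY, then apply LIMIT

Corrected query:
SELECT * FROM sensors ORDER BY reading DESC LIMIT 4

Result:
id | location | kind     | reading | battery
---+----------+----------+---------+--------
3  | Roof     | humidity | 99.3    | 64     
5  | Roof     | humidity | 92      | 60     
2  | Lab-B    | temp     | 75.7    | 87     
4  | Garage   | co2      | 48.8    | 78     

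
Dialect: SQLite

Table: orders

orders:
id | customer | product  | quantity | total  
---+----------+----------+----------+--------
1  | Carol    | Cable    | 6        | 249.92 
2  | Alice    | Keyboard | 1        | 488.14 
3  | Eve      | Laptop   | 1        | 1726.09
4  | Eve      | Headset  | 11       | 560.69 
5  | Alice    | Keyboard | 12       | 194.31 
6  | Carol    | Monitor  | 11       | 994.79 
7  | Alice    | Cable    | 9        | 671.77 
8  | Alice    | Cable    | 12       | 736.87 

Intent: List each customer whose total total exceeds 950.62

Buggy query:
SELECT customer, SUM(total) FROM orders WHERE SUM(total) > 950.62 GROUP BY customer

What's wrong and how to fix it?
Bug: WHERE runs before GROUP BY, so aggregates aren't available there

Fix: Move the aggregate condition to a HAVING clause

Corrected query:
SELECT customer, SUM(total) FROM orders GROUP BY customer HAVING SUM(total) > 950.62

Result:
customer | SUM(total)
---------+-----------
Alice    | 2091.09   
Carol    | 1244.71   
Eve      | 2286.78   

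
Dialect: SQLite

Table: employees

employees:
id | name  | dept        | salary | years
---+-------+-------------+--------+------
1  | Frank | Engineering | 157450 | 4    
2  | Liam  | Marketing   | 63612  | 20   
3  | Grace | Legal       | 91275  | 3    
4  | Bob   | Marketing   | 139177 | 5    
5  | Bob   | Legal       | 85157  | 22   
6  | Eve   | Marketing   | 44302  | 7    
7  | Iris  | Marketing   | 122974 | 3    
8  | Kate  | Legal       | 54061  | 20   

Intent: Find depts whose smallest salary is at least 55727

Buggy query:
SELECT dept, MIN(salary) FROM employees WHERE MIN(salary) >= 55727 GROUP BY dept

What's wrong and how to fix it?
Bug: MIN() in WHERE is a misuse of aggregate

Fix: Use HAVING for the per-group MIN condition

Corrected query:
SELECT dept, MIN(salary) FROM employees GROUP BY dept HAVING MIN(salary) >= 55727

Result:
dept        | MIN(salary)
------------+------------
Engineering | 157450     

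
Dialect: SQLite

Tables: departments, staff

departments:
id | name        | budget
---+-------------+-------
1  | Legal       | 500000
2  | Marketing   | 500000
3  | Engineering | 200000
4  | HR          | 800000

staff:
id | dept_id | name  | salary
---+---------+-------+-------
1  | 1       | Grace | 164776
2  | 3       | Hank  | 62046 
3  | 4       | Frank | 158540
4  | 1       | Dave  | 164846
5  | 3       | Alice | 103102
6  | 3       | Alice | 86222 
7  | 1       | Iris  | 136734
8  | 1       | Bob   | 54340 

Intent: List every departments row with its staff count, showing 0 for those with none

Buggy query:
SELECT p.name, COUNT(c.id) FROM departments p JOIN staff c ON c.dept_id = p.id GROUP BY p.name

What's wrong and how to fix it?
Bug: An inner join excludes parents with zero children

Fix: Use LEFT JOIN so parents without children still appear (COUNT(c.id) gives 0)

Corrected query:
SELECT p.name, COUNT(c.id) FROM departments p LEFT JOIN staff c ON c.dept_id = p.id GROUP BY p.name

Result:
name        | COUNT(c.id)
------------+------------
Engineering | 3          
HR          | 1          
Legal       | 4          
Marketing   | 0          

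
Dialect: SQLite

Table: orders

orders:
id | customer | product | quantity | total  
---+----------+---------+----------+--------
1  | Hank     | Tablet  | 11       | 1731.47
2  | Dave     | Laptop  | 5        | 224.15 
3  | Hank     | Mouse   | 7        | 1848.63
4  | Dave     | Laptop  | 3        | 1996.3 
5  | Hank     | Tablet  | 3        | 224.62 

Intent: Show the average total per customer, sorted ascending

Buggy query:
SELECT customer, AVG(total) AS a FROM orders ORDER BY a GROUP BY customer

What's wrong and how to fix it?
Bug: ORDER BY appears before GROUP BY; SQL clause order requires GROUP BY first

Fix: Reorder: SELECT … FROM … GROUP BY … ORDER BY …

Corrected query:
SELECT customer, AVG(total) AS a FROM orders GROUP BY customer ORDER BY a

Result:
customer | a       
---------+---------
Dave     | 1110.225
Hank     | 1268.24 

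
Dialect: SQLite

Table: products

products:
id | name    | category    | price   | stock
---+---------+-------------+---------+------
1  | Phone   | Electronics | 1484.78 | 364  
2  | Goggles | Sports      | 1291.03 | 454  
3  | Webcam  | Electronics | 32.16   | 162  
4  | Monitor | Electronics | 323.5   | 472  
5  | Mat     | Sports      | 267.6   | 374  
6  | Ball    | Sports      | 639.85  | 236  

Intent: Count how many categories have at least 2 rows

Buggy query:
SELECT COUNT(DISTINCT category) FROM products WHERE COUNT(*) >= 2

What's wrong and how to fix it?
Bug: COUNT(*) cannot appear in WHERE; the per-group count doesn't exist yet

Fix: Group first with HAVING COUNT(*) >= 2, then COUNT the resulting groups

Corrected query:
SELECT COUNT(*) FROM (SELECT category FROM products GROUP BY category HAVING COUNT(*) >= 2)

Result:
COUNT(*)
--------
2       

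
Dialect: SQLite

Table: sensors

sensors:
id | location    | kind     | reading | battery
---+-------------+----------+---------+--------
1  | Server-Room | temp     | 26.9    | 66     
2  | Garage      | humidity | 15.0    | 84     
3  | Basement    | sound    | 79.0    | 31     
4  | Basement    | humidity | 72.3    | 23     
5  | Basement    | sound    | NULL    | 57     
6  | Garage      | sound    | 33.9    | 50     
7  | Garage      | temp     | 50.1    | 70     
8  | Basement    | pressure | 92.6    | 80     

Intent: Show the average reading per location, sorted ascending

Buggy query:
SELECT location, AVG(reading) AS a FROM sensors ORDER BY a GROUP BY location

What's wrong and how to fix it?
Bug: ORDER BY appears before GROUP BY; SQL clause order requires GROUP BY first

Fix: Move ORDER BY to the end, after GROUP BY

Corrected query:
SELECT location, AVG(reading) AS a FROM sensors GROUP BY location ORDER BY a

Result:
location    | a   
------------+-----
Server-Room | 26.9
Garage      | 33  
Basement    | 81.3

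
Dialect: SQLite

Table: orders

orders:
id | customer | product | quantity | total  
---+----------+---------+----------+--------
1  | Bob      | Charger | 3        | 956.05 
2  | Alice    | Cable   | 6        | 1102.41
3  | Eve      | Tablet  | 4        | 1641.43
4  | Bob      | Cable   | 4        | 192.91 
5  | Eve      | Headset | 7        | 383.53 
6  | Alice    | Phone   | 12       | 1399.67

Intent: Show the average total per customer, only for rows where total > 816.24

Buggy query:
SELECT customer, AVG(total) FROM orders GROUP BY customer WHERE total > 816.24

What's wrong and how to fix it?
Bug: Row-level WHERE must come before GROUP BY in the clause order

Fix: Place WHERE between FROM and GROUP BY

Corrected query:
SELECT customer, AVG(total) FROM orders WHERE total > 816.24 GROUP BY customer

Result:
customer | AVG(total)
---------+-----------
Alice    | 1251.04   
Bob      | 956.05    
Eve      | 1641.43   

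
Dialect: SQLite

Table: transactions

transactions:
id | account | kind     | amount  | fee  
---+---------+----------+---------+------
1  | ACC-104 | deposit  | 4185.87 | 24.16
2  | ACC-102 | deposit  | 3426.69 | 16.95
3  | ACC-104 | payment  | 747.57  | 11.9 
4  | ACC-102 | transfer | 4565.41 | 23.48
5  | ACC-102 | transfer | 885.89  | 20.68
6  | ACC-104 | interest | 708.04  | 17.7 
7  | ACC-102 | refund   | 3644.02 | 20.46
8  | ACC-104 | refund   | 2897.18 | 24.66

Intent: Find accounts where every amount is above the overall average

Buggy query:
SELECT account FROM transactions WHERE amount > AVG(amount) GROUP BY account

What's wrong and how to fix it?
Bug: AVG() is an aggregate; it can't sit directly in WHERE

Fix: Use a subquery for AVG and a HAVING MIN(...) filter so the condition holds for every row in the group

Corrected query:
SELECT account FROM transactions GROUP BY account HAVING MIN(amount) > (SELECT AVG(amount) FROM transactions)

Result:
(no rows)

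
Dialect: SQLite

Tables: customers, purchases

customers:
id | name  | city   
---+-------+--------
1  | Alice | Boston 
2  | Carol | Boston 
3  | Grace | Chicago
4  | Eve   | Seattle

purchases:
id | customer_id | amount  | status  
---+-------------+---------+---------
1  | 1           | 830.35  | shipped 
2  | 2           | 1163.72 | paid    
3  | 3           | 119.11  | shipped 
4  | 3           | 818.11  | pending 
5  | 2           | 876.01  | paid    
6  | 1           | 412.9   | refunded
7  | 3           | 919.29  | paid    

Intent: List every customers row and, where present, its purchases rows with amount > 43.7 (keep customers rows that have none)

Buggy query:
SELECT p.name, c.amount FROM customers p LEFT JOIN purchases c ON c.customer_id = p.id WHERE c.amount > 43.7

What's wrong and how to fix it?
Bug: Filtering c.amount in WHERE discards the NULL rows produced by LEFT JOIN, turning it into an inner join

Fix: Move the right-table condition into the ON clause so unmatched parents are kept

Corrected query:
SELECT p.name, c.amount FROM customers p LEFT JOIN purchases c ON c.customer_id = p.id AND c.amount > 43.7

Result:
name  | amount 
------+--------
Alice | 412.9  
Alice | 830.35 
Carol | 876.01 
Carol | 1163.72
Grace | 119.11 
Grace | 818.11 
Grace | 919.29 
Eve   | NULL   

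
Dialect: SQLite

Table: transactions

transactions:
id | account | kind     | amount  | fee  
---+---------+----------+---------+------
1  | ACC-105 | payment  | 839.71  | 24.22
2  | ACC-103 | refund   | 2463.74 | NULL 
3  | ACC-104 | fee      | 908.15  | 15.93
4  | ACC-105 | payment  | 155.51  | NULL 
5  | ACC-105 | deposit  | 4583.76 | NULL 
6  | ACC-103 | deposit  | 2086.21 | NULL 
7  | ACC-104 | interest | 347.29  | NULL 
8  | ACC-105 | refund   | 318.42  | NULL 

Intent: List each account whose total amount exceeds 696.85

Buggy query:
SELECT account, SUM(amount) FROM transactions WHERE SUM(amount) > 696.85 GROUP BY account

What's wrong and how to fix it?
Bug: WHERE runs before GROUP BY, so aggregates aren't available there

Fix: Use HAVING (which filters groups after aggregation) instead of WHERE

Corrected query:
SELECT account, SUM(amount) FROM transactions GROUP BY account HAVING SUM(amount) > 696.85

Result:
account | SUM(amount)
--------+------------
ACC-103 | 4549.95    
ACC-104 | 1255.44    
ACC-105 | 5897.4     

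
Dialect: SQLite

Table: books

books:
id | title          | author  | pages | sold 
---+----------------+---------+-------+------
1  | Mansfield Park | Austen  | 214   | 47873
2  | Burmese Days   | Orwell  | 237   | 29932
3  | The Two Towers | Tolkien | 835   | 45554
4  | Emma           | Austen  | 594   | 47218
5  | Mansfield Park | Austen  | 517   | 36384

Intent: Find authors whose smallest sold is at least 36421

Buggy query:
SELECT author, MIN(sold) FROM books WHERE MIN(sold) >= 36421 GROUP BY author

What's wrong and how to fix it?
Bug: MIN() in WHERE is a misuse of aggregate

Fix: Use HAVING for the per-group MIN condition

Corrected query:
SELECT author, MIN(sold) FROM books GROUP BY author HAVING MIN(sold) >= 36421

Result:
author  | MIN(sold)
--------+----------
Tolkien | 45554    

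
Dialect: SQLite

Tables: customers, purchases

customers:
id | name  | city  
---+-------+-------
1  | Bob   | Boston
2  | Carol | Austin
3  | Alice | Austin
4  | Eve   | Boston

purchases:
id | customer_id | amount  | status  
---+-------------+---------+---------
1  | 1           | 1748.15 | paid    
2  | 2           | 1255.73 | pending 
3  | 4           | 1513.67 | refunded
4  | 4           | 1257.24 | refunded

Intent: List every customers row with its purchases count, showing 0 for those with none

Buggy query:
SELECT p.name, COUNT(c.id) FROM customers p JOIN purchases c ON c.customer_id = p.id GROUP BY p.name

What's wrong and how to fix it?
Bug: An inner join excludes parents with zero children

Fix: Use LEFT JOIN so parents without children still appear (COUNT(c.id) gives 0)

Corrected query:
SELECT p.name, COUNT(c.id) FROM customers p LEFT JOIN purchases c ON c.customer_id = p.id GROUP BY p.name

Result:
name  | COUNT(c.id)
------+------------
Alice | 0          
Bob   | 1          
Carol | 1          
Eve   | 2          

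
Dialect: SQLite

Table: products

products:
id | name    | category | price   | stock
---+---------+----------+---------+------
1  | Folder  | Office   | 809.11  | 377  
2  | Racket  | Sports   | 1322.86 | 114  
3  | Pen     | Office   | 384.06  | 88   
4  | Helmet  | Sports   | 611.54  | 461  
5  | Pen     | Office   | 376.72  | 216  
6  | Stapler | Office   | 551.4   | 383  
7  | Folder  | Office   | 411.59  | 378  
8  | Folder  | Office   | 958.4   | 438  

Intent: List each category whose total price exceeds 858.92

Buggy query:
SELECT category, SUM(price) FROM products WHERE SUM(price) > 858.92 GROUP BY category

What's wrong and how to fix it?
Bug: WHERE runs before GROUP BY, so aggregates aren't available there

Fix: Use HAVING (which filters groups after aggregation) instead of WHERE

Corrected query:
SELECT category, SUM(price) FROM products GROUP BY category HAVING SUM(price) > 858.92

Result:
category | SUM(price)
---------+-----------
Office   | 3491.28   
Sports   | 1934.4    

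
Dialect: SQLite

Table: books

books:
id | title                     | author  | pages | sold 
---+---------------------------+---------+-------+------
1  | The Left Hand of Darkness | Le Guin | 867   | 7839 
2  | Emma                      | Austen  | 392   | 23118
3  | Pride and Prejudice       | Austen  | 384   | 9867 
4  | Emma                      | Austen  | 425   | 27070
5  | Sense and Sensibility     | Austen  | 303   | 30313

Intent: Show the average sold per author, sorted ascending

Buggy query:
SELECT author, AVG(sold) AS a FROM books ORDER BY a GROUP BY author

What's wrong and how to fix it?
Bug: GROUP BY must precede ORDER BY

Fix: Reorder: SELECT … FROM … GROUP BY … ORDER BY …

Corrected query:
SELECT author, AVG(sold) AS a FROM books GROUP BY author ORDER BY a

Result:
author  | a    
--------+------
Le Guin | 7839 
Austen  | 22592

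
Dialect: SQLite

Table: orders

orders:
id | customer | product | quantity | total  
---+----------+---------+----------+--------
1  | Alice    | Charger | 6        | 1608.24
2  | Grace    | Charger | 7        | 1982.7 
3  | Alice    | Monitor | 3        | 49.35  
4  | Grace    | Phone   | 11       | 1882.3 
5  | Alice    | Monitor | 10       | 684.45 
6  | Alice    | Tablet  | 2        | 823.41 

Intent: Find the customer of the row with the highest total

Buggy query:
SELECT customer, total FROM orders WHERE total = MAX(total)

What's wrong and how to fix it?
Bug: WHERE is evaluated per row; an aggregate over the whole table isn't defined there

Fix: Wrap MAX in a scalar subquery so WHERE compares against a single value

Corrected query:
SELECT customer, total FROM orders WHERE total = (SELECT MAX(total) FROM orders)

Result:
customer | total 
---------+-------
Grace    | 1982.7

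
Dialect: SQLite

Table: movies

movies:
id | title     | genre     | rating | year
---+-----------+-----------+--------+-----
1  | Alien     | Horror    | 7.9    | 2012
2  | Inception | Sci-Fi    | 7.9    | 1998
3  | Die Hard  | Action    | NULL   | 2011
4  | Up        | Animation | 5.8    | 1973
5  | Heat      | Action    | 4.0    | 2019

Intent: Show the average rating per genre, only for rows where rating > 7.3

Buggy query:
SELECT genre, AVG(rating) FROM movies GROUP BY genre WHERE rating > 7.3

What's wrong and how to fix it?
Bug: Row-level WHERE must come before GROUP BY in the clause order

Fix: Place WHERE between FROM and GROUP BY

Corrected query:
SELECT genre, AVG(rating) FROM movies WHERE rating > 7.3 GROUP BY genre

Result:
genre  | AVG(rating)
-------+------------
Horror | 7.9        
Sci-Fi | 7.9        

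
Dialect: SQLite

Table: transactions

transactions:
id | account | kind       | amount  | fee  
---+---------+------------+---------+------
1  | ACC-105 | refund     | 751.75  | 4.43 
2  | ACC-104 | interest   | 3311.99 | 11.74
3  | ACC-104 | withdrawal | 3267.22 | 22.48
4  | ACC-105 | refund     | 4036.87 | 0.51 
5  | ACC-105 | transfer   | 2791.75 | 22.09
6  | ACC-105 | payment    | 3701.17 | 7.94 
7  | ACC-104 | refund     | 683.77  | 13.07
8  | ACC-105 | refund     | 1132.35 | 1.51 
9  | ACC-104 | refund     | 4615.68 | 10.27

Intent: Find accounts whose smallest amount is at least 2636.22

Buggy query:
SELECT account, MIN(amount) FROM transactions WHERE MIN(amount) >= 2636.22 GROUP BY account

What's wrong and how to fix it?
Bug: Aggregates like MIN are computed per group after WHERE runs

Fix: Use HAVING for the per-group MIN condition

Corrected query:
SELECT account, MIN(amount) FROM transactions GROUP BY account HAVING MIN(amount) >= 2636.22

Result:
(no rows)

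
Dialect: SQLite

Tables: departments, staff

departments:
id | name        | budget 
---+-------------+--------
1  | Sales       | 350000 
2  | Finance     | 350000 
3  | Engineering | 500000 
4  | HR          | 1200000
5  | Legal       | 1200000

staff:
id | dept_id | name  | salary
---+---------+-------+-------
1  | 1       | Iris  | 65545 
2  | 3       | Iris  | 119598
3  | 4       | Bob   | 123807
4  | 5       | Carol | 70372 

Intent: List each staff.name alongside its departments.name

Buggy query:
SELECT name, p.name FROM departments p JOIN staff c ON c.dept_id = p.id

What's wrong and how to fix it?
Bug: 'name' exists in both joined tables, so the database can't tell which one is meant

Fix: Prefix ambiguous columns with the table alias

Corrected query:
SELECT c.name, p.name FROM departments p JOIN staff c ON c.dept_id = p.id

Result:
name  | name       
------+------------
Iris  | Sales      
Iris  | Engineering
Bob   | HR         
Carol | Legal      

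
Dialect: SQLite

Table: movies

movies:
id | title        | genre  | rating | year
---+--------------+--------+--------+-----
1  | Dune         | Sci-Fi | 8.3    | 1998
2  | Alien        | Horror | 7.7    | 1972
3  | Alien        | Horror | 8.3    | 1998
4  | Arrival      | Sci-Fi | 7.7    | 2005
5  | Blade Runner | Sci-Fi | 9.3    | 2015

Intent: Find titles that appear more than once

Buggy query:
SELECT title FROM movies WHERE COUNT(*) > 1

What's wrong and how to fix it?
Bug: WHERE can't reference COUNT(*); aggregates are computed after WHERE

Fix: GROUP BY title, then filter groups with HAVING COUNT(*) > 1

Corrected query:
SELECT title FROM movies GROUP BY title HAVING COUNT(*) > 1

Result:
title
-----
Alien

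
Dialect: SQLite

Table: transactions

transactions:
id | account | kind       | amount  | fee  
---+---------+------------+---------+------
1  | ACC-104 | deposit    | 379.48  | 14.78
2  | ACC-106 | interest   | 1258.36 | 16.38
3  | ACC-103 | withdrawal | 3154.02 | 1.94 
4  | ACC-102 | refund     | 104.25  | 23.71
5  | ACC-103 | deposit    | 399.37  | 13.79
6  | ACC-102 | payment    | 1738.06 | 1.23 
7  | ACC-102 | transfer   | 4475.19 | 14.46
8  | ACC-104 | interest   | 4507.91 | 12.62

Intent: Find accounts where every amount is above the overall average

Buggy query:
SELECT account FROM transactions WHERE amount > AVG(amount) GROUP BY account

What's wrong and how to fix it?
Bug: AVG() is an aggregate; it can't sit directly in WHERE

Fix: Compute the overall average in a scalar subquery and compare each group's MIN against it in HAVING

Corrected query:
SELECT account FROM transactions GROUP BY account HAVING MIN(amount) > (SELECT AVG(amount) FROM transactions)

Result:
(no rows)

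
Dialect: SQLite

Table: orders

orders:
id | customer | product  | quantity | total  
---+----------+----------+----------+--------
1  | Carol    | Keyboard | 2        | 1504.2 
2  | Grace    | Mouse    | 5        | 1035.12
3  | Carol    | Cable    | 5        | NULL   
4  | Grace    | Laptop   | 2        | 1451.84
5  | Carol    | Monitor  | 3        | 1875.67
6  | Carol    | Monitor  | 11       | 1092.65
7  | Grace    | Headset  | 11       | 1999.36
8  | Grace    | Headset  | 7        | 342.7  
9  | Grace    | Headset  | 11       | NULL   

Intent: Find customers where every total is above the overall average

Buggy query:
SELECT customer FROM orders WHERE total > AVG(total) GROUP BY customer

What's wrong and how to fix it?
Bug: WHERE evaluates per row before aggregation, so AVG() is unavailable

Fix: Compute the overall average in a scalar subquery and compare each group's MIN against it in HAVING

Corrected query:
SELECT customer FROM orders GROUP BY customer HAVING MIN(total) > (SELECT AVG(total) FROM orders)

Result:
(no rows)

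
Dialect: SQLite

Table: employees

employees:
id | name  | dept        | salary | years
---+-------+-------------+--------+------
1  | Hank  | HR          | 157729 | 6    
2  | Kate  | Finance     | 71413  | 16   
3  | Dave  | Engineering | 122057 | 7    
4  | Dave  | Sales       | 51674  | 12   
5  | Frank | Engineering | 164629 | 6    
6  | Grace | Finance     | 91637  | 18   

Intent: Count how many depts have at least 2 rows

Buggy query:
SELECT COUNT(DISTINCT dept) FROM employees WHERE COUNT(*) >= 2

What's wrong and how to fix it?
Bug: COUNT(*) cannot appear in WHERE; the per-group count doesn't exist yet

Fix: Group first with HAVING COUNT(*) >= 2, then COUNT the resulting groups

Corrected query:
SELECT COUNT(*) FROM (SELECT dept FROM employees GROUP BY dept HAVING COUNT(*) >= 2)

Result:
COUNT(*)
--------
2       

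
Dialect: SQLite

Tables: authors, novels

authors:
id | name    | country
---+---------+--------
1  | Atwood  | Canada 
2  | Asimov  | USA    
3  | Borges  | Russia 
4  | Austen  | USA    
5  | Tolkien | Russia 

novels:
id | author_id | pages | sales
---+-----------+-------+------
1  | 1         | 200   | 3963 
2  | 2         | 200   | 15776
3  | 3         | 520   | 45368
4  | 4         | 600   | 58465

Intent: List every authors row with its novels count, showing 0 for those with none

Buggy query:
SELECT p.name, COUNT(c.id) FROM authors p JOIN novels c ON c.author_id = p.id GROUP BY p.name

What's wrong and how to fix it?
Bug: An inner join excludes parents with zero children

Fix: Use LEFT JOIN so parents without children still appear (COUNT(c.id) gives 0)

Corrected query:
SELECT p.name, COUNT(c.id) FROM authors p LEFT JOIN novels c ON c.author_id = p.id GROUP BY p.name

Result:
name    | COUNT(c.id)
--------+------------
Asimov  | 1          
Atwood  | 1          
Austen  | 1          
Borges  | 1          
Tolkien | 0          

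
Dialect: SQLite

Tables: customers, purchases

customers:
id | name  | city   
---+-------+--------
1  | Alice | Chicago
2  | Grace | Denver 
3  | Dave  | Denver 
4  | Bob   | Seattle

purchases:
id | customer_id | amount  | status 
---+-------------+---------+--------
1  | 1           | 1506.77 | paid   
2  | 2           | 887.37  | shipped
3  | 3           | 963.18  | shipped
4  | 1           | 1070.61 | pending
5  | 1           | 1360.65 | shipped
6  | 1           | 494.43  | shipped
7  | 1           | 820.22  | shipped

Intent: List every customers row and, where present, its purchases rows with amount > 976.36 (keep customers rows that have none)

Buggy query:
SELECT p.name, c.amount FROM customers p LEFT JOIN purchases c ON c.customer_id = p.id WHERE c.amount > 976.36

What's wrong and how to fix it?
Bug: Filtering c.amount in WHERE discards the NULL rows produced by LEFT JOIN, turning it into an inner join

Fix: Move the right-table condition into the ON clause so unmatched parents are kept

Corrected query:
SELECT p.name, c.amount FROM customers p LEFT JOIN purchases c ON c.customer_id = p.id AND c.amount > 976.36

Result:
name  | amount 
------+--------
Alice | 1070.61
Alice | 1360.65
Alice | 1506.77
Grace | NULL   
Dave  | NULL   
Bob   | NULL   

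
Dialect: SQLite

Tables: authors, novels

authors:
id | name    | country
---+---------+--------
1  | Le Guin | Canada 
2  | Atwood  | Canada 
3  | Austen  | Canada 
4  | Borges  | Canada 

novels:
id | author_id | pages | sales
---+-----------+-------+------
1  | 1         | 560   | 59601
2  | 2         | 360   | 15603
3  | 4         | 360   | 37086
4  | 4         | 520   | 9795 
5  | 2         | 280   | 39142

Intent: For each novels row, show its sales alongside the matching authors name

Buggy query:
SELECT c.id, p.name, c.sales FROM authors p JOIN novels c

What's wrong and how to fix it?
Bug: Missing join condition: each novels row is matched to all authors rows instead of just its own

Fix: Specify the join condition linking the foreign key to the parent id

Corrected query:
SELECT c.id, p.name, c.sales FROM authors p JOIN novels c ON c.author_id = p.id

Result:
id | name    | sales
---+---------+------
1  | Le Guin | 59601
2  | Atwood  | 15603
3  | Borges  | 37086
4  | Borges  | 9795 
5  | Atwood  | 39142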